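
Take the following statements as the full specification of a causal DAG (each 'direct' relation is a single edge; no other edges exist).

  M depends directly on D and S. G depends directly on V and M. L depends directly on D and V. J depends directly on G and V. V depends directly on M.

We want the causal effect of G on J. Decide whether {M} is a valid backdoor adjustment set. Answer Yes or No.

No

Backdoor paths from G to J (paths whose first edge points into G):
  P1: G <- M <- D -> L <- V -> J
  P2: G <- M -> V -> J
  P3: G <- V -> J
Condition 1 (no descendant of G in the set): holds — descendants of G are {J}; none are in {M}.
Condition 2 (every backdoor path blocked by {M}):
  P1: blocked at chain node M ∈ conditioning set.
  P2: blocked at fork node M ∈ conditioning set.
  P3: open — no interior node is in the conditioning set.
{M} does not satisfy the backdoor criterion.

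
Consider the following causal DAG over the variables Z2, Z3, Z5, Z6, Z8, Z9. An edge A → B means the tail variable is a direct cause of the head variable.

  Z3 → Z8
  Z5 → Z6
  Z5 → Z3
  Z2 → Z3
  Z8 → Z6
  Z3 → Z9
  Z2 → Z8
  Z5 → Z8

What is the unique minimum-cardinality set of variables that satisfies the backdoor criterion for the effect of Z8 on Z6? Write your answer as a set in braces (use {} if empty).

Variables eligible for adjustment (non-descendants of Z8, excluding Z8 and Z6): {Z2, Z3, Z5, Z9}.
Backdoor paths from Z8 to Z6:
  P1: Z8 <- Z5 -> Z6
  P2: Z8 <- Z2 -> Z3 <- Z5 -> Z6
  P3: Z8 <- Z3 <- Z5 -> Z6
The empty set is not sufficient: P1 (Z8 <- Z5 -> Z6) has no collider blocking it and no conditioned non-collider, so it is open.
Try {Z5}:
  P1: blocked at fork node Z5 ∈ conditioning set.
  P2: blocked at collider Z3 (neither it nor any descendant is in the conditioning set).
  P3: blocked at fork node Z5 ∈ conditioning set.
{Z5} contains no descendant of Z8 and blocks every backdoor path.
No other singleton works — e.g. {Z2} leaves P1 open — so {Z5} is the unique smallest valid adjustment set.

{Z5}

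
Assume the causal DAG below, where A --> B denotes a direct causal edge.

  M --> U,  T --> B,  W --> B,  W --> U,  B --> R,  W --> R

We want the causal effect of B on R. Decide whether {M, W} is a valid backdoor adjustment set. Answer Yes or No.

Yes

Backdoor paths from B to R (paths whose first edge points into B):
  P1: B <- W -> R
Condition 1 (no descendant of B in the set): holds — descendants of B are {R}; none are in {M, W}.
Condition 2 (every backdoor path blocked by {M, W}):
  P1: blocked at fork node W ∈ conditioning set.
{M, W} satisfies the backdoor criterion.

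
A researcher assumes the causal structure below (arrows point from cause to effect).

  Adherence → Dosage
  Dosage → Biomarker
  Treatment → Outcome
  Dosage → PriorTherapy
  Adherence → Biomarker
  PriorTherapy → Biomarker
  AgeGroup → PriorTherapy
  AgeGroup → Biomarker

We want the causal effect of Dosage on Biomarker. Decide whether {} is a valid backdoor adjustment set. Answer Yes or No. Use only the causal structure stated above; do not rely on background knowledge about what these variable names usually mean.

No

Backdoor paths from Dosage to Biomarker (paths whose first edge points into Dosage):
  P1: Dosage <- Adherence -> Biomarker
Condition 1 (no descendant of Dosage in the set): holds — descendants of Dosage are {Biomarker, PriorTherapy}; none are in {}.
Condition 2 (every backdoor path blocked by {}):
  P1: open — no interior node is in the conditioning set.
{} does not satisfy the backdoor criterion.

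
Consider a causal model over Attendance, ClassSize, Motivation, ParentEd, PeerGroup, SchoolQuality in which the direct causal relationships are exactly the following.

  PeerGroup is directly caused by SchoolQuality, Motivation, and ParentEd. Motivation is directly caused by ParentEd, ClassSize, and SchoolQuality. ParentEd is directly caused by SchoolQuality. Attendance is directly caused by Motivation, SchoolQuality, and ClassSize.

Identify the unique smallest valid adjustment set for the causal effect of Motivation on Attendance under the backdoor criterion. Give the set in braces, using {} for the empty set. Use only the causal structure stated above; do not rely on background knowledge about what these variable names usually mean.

Variables eligible for adjustment (non-descendants of Motivation, excluding Motivation and Attendance): {ClassSize, ParentEd, SchoolQuality}.
Backdoor paths from Motivation to Attendance:
  P1: Motivation <- SchoolQuality -> Attendance
  P2: Motivation <- ParentEd <- SchoolQuality -> Attendance
  P3: Motivation <- ParentEd -> PeerGroup <- SchoolQuality -> Attendance
  P4: Motivation <- ClassSize -> Attendance
The empty set is not sufficient: P1 (Motivation <- SchoolQuality -> Attendance) has no collider blocking it and no conditioned non-collider, so it is open.
Try {ClassSize, SchoolQuality}:
  P1: blocked at fork node SchoolQuality ∈ conditioning set.
  P2: blocked at fork node SchoolQuality ∈ conditioning set.
  P3: blocked at collider PeerGroup (neither it nor any descendant is in the conditioning set).
  P4: blocked at fork node ClassSize ∈ conditioning set.
{ClassSize, SchoolQuality} contains no descendant of Motivation and blocks every backdoor path.
Every element of {ClassSize, SchoolQuality} is needed (dropping ClassSize leaves P4 open; dropping SchoolQuality leaves P1 open), so no proper subset is valid.
Among all size-2 subsets of the eligible variables, only {ClassSize, SchoolQuality} blocks every backdoor path, so it is the unique smallest valid adjustment set.

{ClassSize, SchoolQuality}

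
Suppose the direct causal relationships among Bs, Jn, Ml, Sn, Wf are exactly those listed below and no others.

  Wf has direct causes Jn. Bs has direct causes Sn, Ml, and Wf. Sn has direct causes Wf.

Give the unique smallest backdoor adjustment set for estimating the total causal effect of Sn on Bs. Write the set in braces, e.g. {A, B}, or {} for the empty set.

Variables eligible for adjustment (non-descendants of Sn, excluding Sn and Bs): {Jn, Ml, Wf}.
Backdoor paths from Sn to Bs:
  P1: Sn <- Wf -> Bs
The empty set is not sufficient: P1 (Sn <- Wf -> Bs) has no collider blocking it and no conditioned non-collider, so it is open.
Try {Wf}:
  P1: blocked at fork node Wf ∈ conditioning set.
{Wf} contains no descendant of Sn and blocks every backdoor path.
No other singleton works — e.g. {Jn} leaves P1 open — so {Wf} is the unique smallest valid adjustment set.

{Wf}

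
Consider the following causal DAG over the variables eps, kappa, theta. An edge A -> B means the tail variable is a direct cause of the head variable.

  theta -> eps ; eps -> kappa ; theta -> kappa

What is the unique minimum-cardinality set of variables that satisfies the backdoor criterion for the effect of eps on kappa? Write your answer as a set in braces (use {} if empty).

Variables eligible for adjustment (non-descendants of eps, excluding eps and kappa): {theta}.
Backdoor paths from eps to kappa:
  P1: eps <- theta -> kappa
The empty set is not sufficient: P1 (eps <- theta -> kappa) has no collider blocking it and no conditioned non-collider, so it is open.
Try {theta}:
  P1: blocked at fork node theta ∈ conditioning set.
{theta} contains no descendant of eps and blocks every backdoor path.
{theta} is the unique smallest valid adjustment set.

{theta}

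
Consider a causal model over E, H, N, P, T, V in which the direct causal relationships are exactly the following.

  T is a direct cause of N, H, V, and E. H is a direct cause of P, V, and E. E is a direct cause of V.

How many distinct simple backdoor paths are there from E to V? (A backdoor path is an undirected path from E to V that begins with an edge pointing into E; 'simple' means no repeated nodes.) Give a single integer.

4

A backdoor path from E to V is any simple undirected path whose first edge points into E (i.e. leaves E via a parent).
Parents of E: {H, T}.
Enumerating:
  P1: E <- T -> H -> V
  P2: E <- T -> V
  P3: E <- H <- T -> V
  P4: E <- H -> V
That exhausts the simple backdoor paths. Count: 4.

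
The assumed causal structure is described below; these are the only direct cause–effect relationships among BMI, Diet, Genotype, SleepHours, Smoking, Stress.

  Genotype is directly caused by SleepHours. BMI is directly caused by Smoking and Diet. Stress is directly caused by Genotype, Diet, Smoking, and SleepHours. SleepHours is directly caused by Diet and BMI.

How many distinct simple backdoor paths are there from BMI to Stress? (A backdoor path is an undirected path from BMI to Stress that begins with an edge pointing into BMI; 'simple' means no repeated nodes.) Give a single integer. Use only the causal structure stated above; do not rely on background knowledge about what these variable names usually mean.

4

A backdoor path from BMI to Stress is any simple undirected path whose first edge points into BMI (i.e. leaves BMI via a parent).
Parents of BMI: {Diet, Smoking}.
Enumerating:
  P1: BMI <- Smoking -> Stress
  P2: BMI <- Diet -> SleepHours -> Genotype -> Stress
  P3: BMI <- Diet -> SleepHours -> Stress
  P4: BMI <- Diet -> Stress
That exhausts the simple backdoor paths. Count: 4.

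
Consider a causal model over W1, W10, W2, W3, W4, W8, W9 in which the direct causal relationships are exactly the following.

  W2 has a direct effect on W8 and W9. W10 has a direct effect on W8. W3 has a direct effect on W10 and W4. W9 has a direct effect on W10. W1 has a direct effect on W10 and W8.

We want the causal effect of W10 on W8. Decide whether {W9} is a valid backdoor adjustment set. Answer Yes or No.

Backdoor paths from W10 to W8 (paths whose first edge points into W10):
  P1: W10 <- W1 -> W8
  P2: W10 <- W9 <- W2 -> W8
Condition 1 (no descendant of W10 in the set): holds — descendants of W10 are {W8}; none are in {W9}.
Condition 2 (every backdoor path blocked by {W9}):
  P1: open — no interior node is in the conditioning set.
  P2: blocked at chain node W9 ∈ conditioning set.
{W9} does not satisfy the backdoor criterion.

No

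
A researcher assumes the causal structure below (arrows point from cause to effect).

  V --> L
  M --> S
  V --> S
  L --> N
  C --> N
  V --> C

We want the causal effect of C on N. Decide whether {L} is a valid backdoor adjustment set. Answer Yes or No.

Yes

Backdoor paths from C to N (paths whose first edge points into C):
  P1: C <- V -> L -> N
Condition 1 (no descendant of C in the set): holds — descendants of C are {N}; none are in {L}.
Condition 2 (every backdoor path blocked by {L}):
  P1: blocked at chain node L ∈ conditioning set.
{L} satisfies the backdoor criterion.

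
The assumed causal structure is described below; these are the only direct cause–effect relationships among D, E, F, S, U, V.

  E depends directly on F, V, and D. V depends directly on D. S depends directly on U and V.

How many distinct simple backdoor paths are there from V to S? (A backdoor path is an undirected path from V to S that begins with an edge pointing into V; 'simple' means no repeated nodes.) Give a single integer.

0

A backdoor path from V to S is any simple undirected path whose first edge points into V (i.e. leaves V via a parent).
Parents of V: {D}.
No simple path from any parent of V reaches S without revisiting V, so there are no backdoor paths.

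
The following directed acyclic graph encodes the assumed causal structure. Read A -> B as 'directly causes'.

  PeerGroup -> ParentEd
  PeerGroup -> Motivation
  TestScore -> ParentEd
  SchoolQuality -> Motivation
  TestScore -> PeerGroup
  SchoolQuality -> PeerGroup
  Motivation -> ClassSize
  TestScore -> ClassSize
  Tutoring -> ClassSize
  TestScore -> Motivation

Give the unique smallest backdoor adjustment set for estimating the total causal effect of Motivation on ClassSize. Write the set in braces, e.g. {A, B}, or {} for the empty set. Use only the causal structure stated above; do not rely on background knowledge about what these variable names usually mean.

Variables eligible for adjustment (non-descendants of Motivation, excluding Motivation and ClassSize): {ParentEd, PeerGroup, SchoolQuality, TestScore, Tutoring}.
Backdoor paths from Motivation to ClassSize:
  P1: Motivation <- SchoolQuality -> PeerGroup <- TestScore -> ClassSize
  P2: Motivation <- SchoolQuality -> PeerGroup -> ParentEd <- TestScore -> ClassSize
  P3: Motivation <- TestScore -> ClassSize
  P4: Motivation <- PeerGroup <- TestScore -> ClassSize
  P5: Motivation <- PeerGroup -> ParentEd <- TestScore -> ClassSize
The empty set is not sufficient: P3 (Motivation <- TestScore -> ClassSize) has no collider blocking it and no conditioned non-collider, so it is open.
Try {TestScore}:
  P1: blocked at collider PeerGroup (neither it nor any descendant is in the conditioning set).
  P2: blocked at collider ParentEd (neither it nor any descendant is in the conditioning set).
  P3: blocked at fork node TestScore ∈ conditioning set.
  P4: blocked at fork node TestScore ∈ conditioning set.
  P5: blocked at collider ParentEd (neither it nor any descendant is in the conditioning set).
{TestScore} contains no descendant of Motivation and blocks every backdoor path.
No other singleton works — e.g. {SchoolQuality} leaves P3 open — so {TestScore} is the unique smallest valid adjustment set.

{TestScore}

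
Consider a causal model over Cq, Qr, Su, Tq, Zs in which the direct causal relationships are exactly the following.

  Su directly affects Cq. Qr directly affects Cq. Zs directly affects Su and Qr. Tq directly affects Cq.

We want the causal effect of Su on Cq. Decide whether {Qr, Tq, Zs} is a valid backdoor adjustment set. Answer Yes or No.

Backdoor paths from Su to Cq (paths whose first edge points into Su):
  P1: Su <- Zs -> Qr -> Cq
Condition 1 (no descendant of Su in the set): holds — descendants of Su are {Cq}; none are in {Qr, Tq, Zs}.
Condition 2 (every backdoor path blocked by {Qr, Tq, Zs}):
  P1: blocked at fork node Zs ∈ conditioning set.
{Qr, Tq, Zs} satisfies the backdoor criterion.

Yes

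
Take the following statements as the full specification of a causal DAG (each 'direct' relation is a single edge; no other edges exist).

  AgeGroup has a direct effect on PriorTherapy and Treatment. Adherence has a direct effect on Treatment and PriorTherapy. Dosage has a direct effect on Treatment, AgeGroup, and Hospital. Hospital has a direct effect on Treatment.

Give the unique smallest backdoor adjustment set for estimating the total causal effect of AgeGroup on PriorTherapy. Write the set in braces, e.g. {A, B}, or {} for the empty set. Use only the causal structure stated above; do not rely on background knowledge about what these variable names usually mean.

{}

Variables eligible for adjustment (non-descendants of AgeGroup, excluding AgeGroup and PriorTherapy): {Adherence, Dosage, Hospital}.
Backdoor paths from AgeGroup to PriorTherapy:
  P1: AgeGroup <- Dosage -> Hospital -> Treatment <- Adherence -> PriorTherapy
  P2: AgeGroup <- Dosage -> Treatment <- Adherence -> PriorTherapy
Each backdoor path contains an unconditioned collider, so every path is already blocked with the empty conditioning set:
  P1: blocked at collider Treatment (neither it nor any descendant is in the conditioning set).
  P2: blocked at collider Treatment (neither it nor any descendant is in the conditioning set).
The empty set is therefore the unique smallest valid set.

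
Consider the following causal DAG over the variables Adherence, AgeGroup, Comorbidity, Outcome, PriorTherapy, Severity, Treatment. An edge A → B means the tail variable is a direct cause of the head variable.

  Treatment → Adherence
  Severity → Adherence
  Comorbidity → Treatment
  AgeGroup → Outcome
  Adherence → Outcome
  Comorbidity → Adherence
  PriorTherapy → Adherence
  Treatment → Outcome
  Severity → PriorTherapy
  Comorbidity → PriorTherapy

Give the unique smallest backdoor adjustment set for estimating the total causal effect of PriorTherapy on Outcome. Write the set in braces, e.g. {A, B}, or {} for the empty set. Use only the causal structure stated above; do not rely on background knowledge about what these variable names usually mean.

Variables eligible for adjustment (non-descendants of PriorTherapy, excluding PriorTherapy and Outcome): {AgeGroup, Comorbidity, Severity, Treatment}.
Backdoor paths from PriorTherapy to Outcome:
  P1: PriorTherapy <- Comorbidity -> Treatment -> Adherence -> Outcome
  P2: PriorTherapy <- Comorbidity -> Treatment -> Outcome
  P3: PriorTherapy <- Comorbidity -> Adherence <- Treatment -> Outcome
  P4: PriorTherapy <- Comorbidity -> Adherence -> Outcome
  P5: PriorTherapy <- Severity -> Adherence <- Comorbidity -> Treatment -> Outcome
  P6: PriorTherapy <- Severity -> Adherence <- Treatment -> Outcome
  P7: PriorTherapy <- Severity -> Adherence -> Outcome
The empty set is not sufficient: P1 (PriorTherapy <- Comorbidity -> Treatment -> Adherence -> Outcome) has no collider blocking it and no conditioned non-collider, so it is open.
Try {Comorbidity, Severity}:
  P1: blocked at fork node Comorbidity ∈ conditioning set.
  P2: blocked at fork node Comorbidity ∈ conditioning set.
  P3: blocked at fork node Comorbidity ∈ conditioning set.
  P4: blocked at fork node Comorbidity ∈ conditioning set.
  P5: blocked at fork node Severity ∈ conditioning set.
  P6: blocked at fork node Severity ∈ conditioning set.
  P7: blocked at fork node Severity ∈ conditioning set.
{Comorbidity, Severity} contains no descendant of PriorTherapy and blocks every backdoor path.
Every element of {Comorbidity, Severity} is needed (dropping Comorbidity leaves P1 open; dropping Severity leaves P7 open), so no proper subset is valid.
Among all size-2 subsets of the eligible variables, only {Comorbidity, Severity} blocks every backdoor path, so it is the unique smallest valid adjustment set.

{Comorbidity, Severity}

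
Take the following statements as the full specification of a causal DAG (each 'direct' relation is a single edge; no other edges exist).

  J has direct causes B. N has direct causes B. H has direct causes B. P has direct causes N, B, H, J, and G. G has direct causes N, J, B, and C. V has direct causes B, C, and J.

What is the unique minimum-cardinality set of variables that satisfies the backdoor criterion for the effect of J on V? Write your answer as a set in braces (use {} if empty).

{B}

Variables eligible for adjustment (non-descendants of J, excluding J and V): {B, C, H, N}.
Backdoor paths from J to V:
  P1: J <- B -> H -> P <- N -> G <- C -> V
  P2: J <- B -> H -> P <- G <- C -> V
  P3: J <- B -> N -> G <- C -> V
  P4: J <- B -> N -> P <- G <- C -> V
  P5: J <- B -> G <- C -> V
  P6: J <- B -> V
  P7: J <- B -> P <- N -> G <- C -> V
  P8: J <- B -> P <- G <- C -> V
The empty set is not sufficient: P6 (J <- B -> V) has no collider blocking it and no conditioned non-collider, so it is open.
Try {B}:
  P1: blocked at fork node B ∈ conditioning set.
  P2: blocked at fork node B ∈ conditioning set.
  P3: blocked at fork node B ∈ conditioning set.
  P4: blocked at fork node B ∈ conditioning set.
  P5: blocked at fork node B ∈ conditioning set.
  P6: blocked at fork node B ∈ conditioning set.
  P7: blocked at fork node B ∈ conditioning set.
  P8: blocked at fork node B ∈ conditioning set.
{B} contains no descendant of J and blocks every backdoor path.
No other singleton works — e.g. {H} leaves P6 open — so {B} is the unique smallest valid adjustment set.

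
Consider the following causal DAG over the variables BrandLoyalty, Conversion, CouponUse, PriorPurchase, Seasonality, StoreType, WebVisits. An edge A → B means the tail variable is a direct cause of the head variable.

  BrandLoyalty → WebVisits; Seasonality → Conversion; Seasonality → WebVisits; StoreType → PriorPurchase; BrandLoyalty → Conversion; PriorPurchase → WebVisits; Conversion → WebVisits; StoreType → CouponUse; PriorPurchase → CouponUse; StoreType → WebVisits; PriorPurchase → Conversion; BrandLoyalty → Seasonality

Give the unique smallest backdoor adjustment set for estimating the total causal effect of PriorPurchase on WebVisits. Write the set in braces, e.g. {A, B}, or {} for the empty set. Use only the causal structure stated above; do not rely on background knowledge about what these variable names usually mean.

{StoreType}

Variables eligible for adjustment (non-descendants of PriorPurchase, excluding PriorPurchase and WebVisits): {BrandLoyalty, Seasonality, StoreType}.
Backdoor paths from PriorPurchase to WebVisits:
  P1: PriorPurchase <- StoreType -> WebVisits
The empty set is not sufficient: P1 (PriorPurchase <- StoreType -> WebVisits) has no collider blocking it and no conditioned non-collider, so it is open.
Try {StoreType}:
  P1: blocked at fork node StoreType ∈ conditioning set.
{StoreType} contains no descendant of PriorPurchase and blocks every backdoor path.
No other singleton works — e.g. {BrandLoyalty} leaves P1 open — so {StoreType} is the unique smallest valid adjustment set.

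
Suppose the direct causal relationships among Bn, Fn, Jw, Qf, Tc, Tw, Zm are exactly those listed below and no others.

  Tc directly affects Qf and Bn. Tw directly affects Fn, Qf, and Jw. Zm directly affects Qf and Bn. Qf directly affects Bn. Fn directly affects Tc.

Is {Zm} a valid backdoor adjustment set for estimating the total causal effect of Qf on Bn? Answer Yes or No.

Backdoor paths from Qf to Bn (paths whose first edge points into Qf):
  P1: Qf <- Tw -> Fn -> Tc -> Bn
  P2: Qf <- Zm -> Bn
  P3: Qf <- Tc -> Bn
Condition 1 (no descendant of Qf in the set): holds — descendants of Qf are {Bn}; none are in {Zm}.
Condition 2 (every backdoor path blocked by {Zm}):
  P1: open — no interior node is in the conditioning set.
  P2: blocked at fork node Zm ∈ conditioning set.
  P3: open — no interior node is in the conditioning set.
{Zm} does not satisfy the backdoor criterion.

No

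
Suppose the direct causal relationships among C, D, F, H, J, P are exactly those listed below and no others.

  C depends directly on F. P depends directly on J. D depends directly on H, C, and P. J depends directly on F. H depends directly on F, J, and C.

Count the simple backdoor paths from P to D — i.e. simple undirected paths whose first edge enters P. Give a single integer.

7

A backdoor path from P to D is any simple undirected path whose first edge points into P (i.e. leaves P via a parent).
Parents of P: {J}.
Enumerating:
  P1: P <- J <- F -> C -> H -> D
  P2: P <- J <- F -> C -> D
  P3: P <- J <- F -> H <- C -> D
  P4: P <- J <- F -> H -> D
  P5: P <- J -> H <- F -> C -> D
  P6: P <- J -> H <- C -> D
  P7: P <- J -> H -> D
That exhausts the simple backdoor paths. Count: 7.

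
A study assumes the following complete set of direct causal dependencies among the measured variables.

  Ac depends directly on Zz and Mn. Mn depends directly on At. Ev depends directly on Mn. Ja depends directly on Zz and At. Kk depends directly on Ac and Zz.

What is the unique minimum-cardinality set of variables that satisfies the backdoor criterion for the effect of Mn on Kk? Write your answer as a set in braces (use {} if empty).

Variables eligible for adjustment (non-descendants of Mn, excluding Mn and Kk): {At, Ja, Zz}.
Backdoor paths from Mn to Kk:
  P1: Mn <- At -> Ja <- Zz -> Ac -> Kk
  P2: Mn <- At -> Ja <- Zz -> Kk
Each backdoor path contains an unconditioned collider, so every path is already blocked with the empty conditioning set:
  P1: blocked at collider Ja (neither it nor any descendant is in the conditioning set).
  P2: blocked at collider Ja (neither it nor any descendant is in the conditioning set).
The empty set is therefore the unique smallest valid set.

{}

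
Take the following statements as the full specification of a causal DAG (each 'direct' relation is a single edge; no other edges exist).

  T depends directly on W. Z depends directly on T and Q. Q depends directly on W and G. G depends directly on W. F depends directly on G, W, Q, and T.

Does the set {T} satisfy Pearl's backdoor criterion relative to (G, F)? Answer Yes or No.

Backdoor paths from G to F (paths whose first edge points into G):
  P1: G <- W -> T -> Z <- Q -> F
  P2: G <- W -> T -> F
  P3: G <- W -> Q -> Z <- T -> F
  P4: G <- W -> Q -> F
  P5: G <- W -> F
Condition 1 (no descendant of G in the set): holds — descendants of G are {F, Q, Z}; none are in {T}.
Condition 2 (every backdoor path blocked by {T}):
  P1: blocked at chain node T ∈ conditioning set.
  P2: blocked at chain node T ∈ conditioning set.
  P3: blocked at collider Z (neither it nor any descendant is in the conditioning set).
  P4: open — no interior node is in the conditioning set.
  P5: open — no interior node is in the conditioning set.
{T} does not satisfy the backdoor criterion.

No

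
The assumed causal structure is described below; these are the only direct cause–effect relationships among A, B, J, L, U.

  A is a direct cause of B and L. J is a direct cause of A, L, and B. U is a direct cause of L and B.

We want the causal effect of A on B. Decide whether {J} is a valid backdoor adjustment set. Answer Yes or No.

Yes

Backdoor paths from A to B (paths whose first edge points into A):
  P1: A <- J -> B
  P2: A <- J -> L <- U -> B
Condition 1 (no descendant of A in the set): holds — descendants of A are {B, L}; none are in {J}.
Condition 2 (every backdoor path blocked by {J}):
  P1: blocked at fork node J ∈ conditioning set.
  P2: blocked at fork node J ∈ conditioning set.
{J} satisfies the backdoor criterion.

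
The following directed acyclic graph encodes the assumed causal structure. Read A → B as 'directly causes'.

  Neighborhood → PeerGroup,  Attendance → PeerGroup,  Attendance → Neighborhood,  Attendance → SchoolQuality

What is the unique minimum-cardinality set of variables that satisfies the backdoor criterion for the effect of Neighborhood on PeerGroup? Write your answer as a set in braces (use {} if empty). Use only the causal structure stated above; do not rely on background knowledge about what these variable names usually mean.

{Attendance}

Variables eligible for adjustment (non-descendants of Neighborhood, excluding Neighborhood and PeerGroup): {Attendance, SchoolQuality}.
Backdoor paths from Neighborhood to PeerGroup:
  P1: Neighborhood <- Attendance -> PeerGroup
The empty set is not sufficient: P1 (Neighborhood <- Attendance -> PeerGroup) has no collider blocking it and no conditioned non-collider, so it is open.
Try {Attendance}:
  P1: blocked at fork node Attendance ∈ conditioning set.
{Attendance} contains no descendant of Neighborhood and blocks every backdoor path.
No other singleton works — e.g. {SchoolQuality} leaves P1 open — so {Attendance} is the unique smallest valid adjustment set.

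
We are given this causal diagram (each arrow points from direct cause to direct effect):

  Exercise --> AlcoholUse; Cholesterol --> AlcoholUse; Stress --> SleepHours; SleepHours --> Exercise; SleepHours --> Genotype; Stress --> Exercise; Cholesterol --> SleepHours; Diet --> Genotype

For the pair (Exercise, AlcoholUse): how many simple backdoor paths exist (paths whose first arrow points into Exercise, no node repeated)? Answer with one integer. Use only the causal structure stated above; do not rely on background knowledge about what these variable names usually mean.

A backdoor path from Exercise to AlcoholUse is any simple undirected path whose first edge points into Exercise (i.e. leaves Exercise via a parent).
Parents of Exercise: {SleepHours, Stress}.
Enumerating:
  P1: Exercise <- Stress -> SleepHours <- Cholesterol -> AlcoholUse
  P2: Exercise <- SleepHours <- Cholesterol -> AlcoholUse
That exhausts the simple backdoor paths. Count: 2.

2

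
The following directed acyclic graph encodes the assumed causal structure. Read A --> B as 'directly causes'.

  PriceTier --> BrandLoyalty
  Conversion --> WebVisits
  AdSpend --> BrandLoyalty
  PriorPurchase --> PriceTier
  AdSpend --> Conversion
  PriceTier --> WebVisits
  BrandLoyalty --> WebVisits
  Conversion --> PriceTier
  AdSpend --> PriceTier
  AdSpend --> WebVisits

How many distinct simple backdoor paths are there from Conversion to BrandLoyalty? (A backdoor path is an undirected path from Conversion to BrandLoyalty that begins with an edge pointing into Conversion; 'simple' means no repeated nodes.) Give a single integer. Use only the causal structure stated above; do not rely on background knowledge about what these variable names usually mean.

5

A backdoor path from Conversion to BrandLoyalty is any simple undirected path whose first edge points into Conversion (i.e. leaves Conversion via a parent).
Parents of Conversion: {AdSpend}.
Enumerating:
  P1: Conversion <- AdSpend -> PriceTier -> BrandLoyalty
  P2: Conversion <- AdSpend -> PriceTier -> WebVisits <- BrandLoyalty
  P3: Conversion <- AdSpend -> BrandLoyalty
  P4: Conversion <- AdSpend -> WebVisits <- PriceTier -> BrandLoyalty
  P5: Conversion <- AdSpend -> WebVisits <- BrandLoyalty
That exhausts the simple backdoor paths. Count: 5.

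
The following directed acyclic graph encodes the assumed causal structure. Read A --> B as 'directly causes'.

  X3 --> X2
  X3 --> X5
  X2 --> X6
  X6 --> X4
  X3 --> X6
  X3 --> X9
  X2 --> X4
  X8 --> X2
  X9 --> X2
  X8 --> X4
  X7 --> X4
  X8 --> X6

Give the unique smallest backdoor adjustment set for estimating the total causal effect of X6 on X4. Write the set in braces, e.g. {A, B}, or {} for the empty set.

Variables eligible for adjustment (non-descendants of X6, excluding X6 and X4): {X2, X3, X5, X7, X8, X9}.
Backdoor paths from X6 to X4:
  P1: X6 <- X3 -> X9 -> X2 <- X8 -> X4
  P2: X6 <- X3 -> X9 -> X2 -> X4
  P3: X6 <- X3 -> X2 <- X8 -> X4
  P4: X6 <- X3 -> X2 -> X4
  P5: X6 <- X8 -> X2 -> X4
  P6: X6 <- X8 -> X4
  P7: X6 <- X2 <- X8 -> X4
  P8: X6 <- X2 -> X4
The empty set is not sufficient: P2 (X6 <- X3 -> X9 -> X2 -> X4) has no collider blocking it and no conditioned non-collider, so it is open.
Try {X2, X8}:
  P1: blocked at fork node X8 ∈ conditioning set.
  P2: blocked at chain node X2 ∈ conditioning set.
  P3: blocked at fork node X8 ∈ conditioning set.
  P4: blocked at chain node X2 ∈ conditioning set.
  P5: blocked at fork node X8 ∈ conditioning set.
  P6: blocked at fork node X8 ∈ conditioning set.
  P7: blocked at chain node X2 ∈ conditioning set.
  P8: blocked at fork node X2 ∈ conditioning set.
{X2, X8} contains no descendant of X6 and blocks every backdoor path.
Every element of {X2, X8} is needed (dropping X2 leaves P2 open; dropping X8 leaves P1 open), so no proper subset is valid.
Among all size-2 subsets of the eligible variables, only {X2, X8} blocks every backdoor path, so it is the unique smallest valid adjustment set.

{X2, X8}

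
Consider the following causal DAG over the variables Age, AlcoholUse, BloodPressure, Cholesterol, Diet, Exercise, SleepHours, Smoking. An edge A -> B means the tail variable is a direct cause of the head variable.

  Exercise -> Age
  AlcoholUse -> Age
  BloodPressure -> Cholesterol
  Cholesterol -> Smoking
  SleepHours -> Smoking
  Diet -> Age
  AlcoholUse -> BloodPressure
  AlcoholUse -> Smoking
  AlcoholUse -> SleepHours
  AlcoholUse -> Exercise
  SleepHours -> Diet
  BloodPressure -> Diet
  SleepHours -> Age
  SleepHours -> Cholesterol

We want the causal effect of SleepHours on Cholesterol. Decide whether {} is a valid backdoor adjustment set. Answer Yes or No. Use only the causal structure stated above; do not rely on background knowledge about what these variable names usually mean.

No

Backdoor paths from SleepHours to Cholesterol (paths whose first edge points into SleepHours):
  P1: SleepHours <- AlcoholUse -> BloodPressure -> Cholesterol
  P2: SleepHours <- AlcoholUse -> Exercise -> Age <- Diet <- BloodPressure -> Cholesterol
  P3: SleepHours <- AlcoholUse -> Age <- Diet <- BloodPressure -> Cholesterol
  P4: SleepHours <- AlcoholUse -> Smoking <- Cholesterol
Condition 1 (no descendant of SleepHours in the set): holds — descendants of SleepHours are {Age, Cholesterol, Diet, Smoking}; none are in {}.
Condition 2 (every backdoor path blocked by {}):
  P1: open — no interior node is in the conditioning set.
  P2: blocked at collider Age (neither it nor any descendant is in the conditioning set).
  P3: blocked at collider Age (neither it nor any descendant is in the conditioning set).
  P4: blocked at collider Smoking (neither it nor any descendant is in the conditioning set).
{} does not satisfy the backdoor criterion.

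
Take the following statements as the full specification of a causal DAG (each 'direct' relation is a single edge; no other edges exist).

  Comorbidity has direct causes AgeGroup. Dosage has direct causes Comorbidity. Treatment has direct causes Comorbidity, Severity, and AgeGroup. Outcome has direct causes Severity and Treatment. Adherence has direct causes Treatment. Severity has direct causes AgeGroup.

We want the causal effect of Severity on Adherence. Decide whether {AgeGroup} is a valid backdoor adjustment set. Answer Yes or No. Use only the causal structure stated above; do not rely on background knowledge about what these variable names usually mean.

Yes

Backdoor paths from Severity to Adherence (paths whose first edge points into Severity):
  P1: Severity <- AgeGroup -> Comorbidity -> Treatment -> Adherence
  P2: Severity <- AgeGroup -> Treatment -> Adherence
Condition 1 (no descendant of Severity in the set): holds — descendants of Severity are {Adherence, Outcome, Treatment}; none are in {AgeGroup}.
Condition 2 (every backdoor path blocked by {AgeGroup}):
  P1: blocked at fork node AgeGroup ∈ conditioning set.
  P2: blocked at fork node AgeGroup ∈ conditioning set.
{AgeGroup} satisfies the backdoor criterion.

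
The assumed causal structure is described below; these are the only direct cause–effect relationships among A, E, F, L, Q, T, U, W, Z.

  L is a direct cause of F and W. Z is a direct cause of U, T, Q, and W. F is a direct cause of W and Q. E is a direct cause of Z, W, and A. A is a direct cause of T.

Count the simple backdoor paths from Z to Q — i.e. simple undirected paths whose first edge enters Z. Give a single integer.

A backdoor path from Z to Q is any simple undirected path whose first edge points into Z (i.e. leaves Z via a parent).
Parents of Z: {E}.
Enumerating:
  P1: Z <- E -> W <- L -> F -> Q
  P2: Z <- E -> W <- F -> Q
That exhausts the simple backdoor paths. Count: 2.

2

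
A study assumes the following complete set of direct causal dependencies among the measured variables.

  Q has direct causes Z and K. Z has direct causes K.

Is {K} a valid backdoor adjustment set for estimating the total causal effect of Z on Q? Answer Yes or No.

Backdoor paths from Z to Q (paths whose first edge points into Z):
  P1: Z <- K -> Q
Condition 1 (no descendant of Z in the set): holds — descendants of Z are {Q}; none are in {K}.
Condition 2 (every backdoor path blocked by {K}):
  P1: blocked at fork node K ∈ conditioning set.
{K} satisfies the backdoor criterion.

Yes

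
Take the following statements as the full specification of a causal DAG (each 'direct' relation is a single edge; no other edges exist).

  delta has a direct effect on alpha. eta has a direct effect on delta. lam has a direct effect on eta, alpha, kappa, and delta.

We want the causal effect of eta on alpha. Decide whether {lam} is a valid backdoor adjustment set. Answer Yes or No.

Backdoor paths from eta to alpha (paths whose first edge points into eta):
  P1: eta <- lam -> delta -> alpha
  P2: eta <- lam -> alpha
Condition 1 (no descendant of eta in the set): holds — descendants of eta are {alpha, delta}; none are in {lam}.
Condition 2 (every backdoor path blocked by {lam}):
  P1: blocked at fork node lam ∈ conditioning set.
  P2: blocked at fork node lam ∈ conditioning set.
{lam} satisfies the backdoor criterion.

Yes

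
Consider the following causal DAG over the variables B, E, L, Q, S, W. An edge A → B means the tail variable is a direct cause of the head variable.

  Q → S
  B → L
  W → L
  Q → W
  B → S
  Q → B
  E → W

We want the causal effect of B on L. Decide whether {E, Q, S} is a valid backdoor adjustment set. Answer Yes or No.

Backdoor paths from B to L (paths whose first edge points into B):
  P1: B <- Q -> W -> L
Condition 1 (no descendant of B in the set): FAILS — S is a descendant of B.
Condition 2 (every backdoor path blocked by {E, Q, S}):
  P1: blocked at fork node Q ∈ conditioning set.
{E, Q, S} does not satisfy the backdoor criterion.

No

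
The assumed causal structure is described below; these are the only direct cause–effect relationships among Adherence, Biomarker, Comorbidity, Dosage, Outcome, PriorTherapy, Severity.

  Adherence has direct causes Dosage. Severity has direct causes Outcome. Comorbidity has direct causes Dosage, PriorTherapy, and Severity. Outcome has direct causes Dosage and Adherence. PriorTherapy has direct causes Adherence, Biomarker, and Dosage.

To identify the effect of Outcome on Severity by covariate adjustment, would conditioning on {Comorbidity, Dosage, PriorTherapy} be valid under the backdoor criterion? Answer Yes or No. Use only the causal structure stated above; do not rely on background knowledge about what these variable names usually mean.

No

Backdoor paths from Outcome to Severity (paths whose first edge points into Outcome):
  P1: Outcome <- Dosage -> Adherence -> PriorTherapy -> Comorbidity <- Severity
  P2: Outcome <- Dosage -> PriorTherapy -> Comorbidity <- Severity
  P3: Outcome <- Dosage -> Comorbidity <- Severity
  P4: Outcome <- Adherence <- Dosage -> PriorTherapy -> Comorbidity <- Severity
  P5: Outcome <- Adherence <- Dosage -> Comorbidity <- Severity
  P6: Outcome <- Adherence -> PriorTherapy <- Dosage -> Comorbidity <- Severity
  P7: Outcome <- Adherence -> PriorTherapy -> Comorbidity <- Severity
Condition 1 (no descendant of Outcome in the set): FAILS — Comorbidity is a descendant of Outcome.
Condition 2 (every backdoor path blocked by {Comorbidity, Dosage, PriorTherapy}):
  P1: blocked at fork node Dosage ∈ conditioning set.
  P2: blocked at fork node Dosage ∈ conditioning set.
  P3: blocked at fork node Dosage ∈ conditioning set.
  P4: blocked at fork node Dosage ∈ conditioning set.
  P5: blocked at fork node Dosage ∈ conditioning set.
  P6: blocked at fork node Dosage ∈ conditioning set.
  P7: blocked at chain node PriorTherapy ∈ conditioning set.
{Comorbidity, Dosage, PriorTherapy} does not satisfy the backdoor criterion.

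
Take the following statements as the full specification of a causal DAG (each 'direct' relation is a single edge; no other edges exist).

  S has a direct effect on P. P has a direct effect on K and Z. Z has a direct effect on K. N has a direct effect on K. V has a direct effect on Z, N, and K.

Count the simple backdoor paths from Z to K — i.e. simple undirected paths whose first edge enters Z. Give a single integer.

3

A backdoor path from Z to K is any simple undirected path whose first edge points into Z (i.e. leaves Z via a parent).
Parents of Z: {P, V}.
Enumerating:
  P1: Z <- P -> K
  P2: Z <- V -> N -> K
  P3: Z <- V -> K
That exhausts the simple backdoor paths. Count: 3.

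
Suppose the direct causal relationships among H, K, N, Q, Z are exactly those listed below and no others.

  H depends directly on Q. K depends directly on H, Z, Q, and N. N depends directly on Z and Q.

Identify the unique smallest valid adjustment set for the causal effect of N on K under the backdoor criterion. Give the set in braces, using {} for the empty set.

{Q, Z}

Variables eligible for adjustment (non-descendants of N, excluding N and K): {H, Q, Z}.
Backdoor paths from N to K:
  P1: N <- Q -> H -> K
  P2: N <- Q -> K
  P3: N <- Z -> K
The empty set is not sufficient: P1 (N <- Q -> H -> K) has no collider blocking it and no conditioned non-collider, so it is open.
Try {Q, Z}:
  P1: blocked at fork node Q ∈ conditioning set.
  P2: blocked at fork node Q ∈ conditioning set.
  P3: blocked at fork node Z ∈ conditioning set.
{Q, Z} contains no descendant of N and blocks every backdoor path.
Every element of {Q, Z} is needed (dropping Q leaves P1 open; dropping Z leaves P3 open), so no proper subset is valid.
Among all size-2 subsets of the eligible variables, only {Q, Z} blocks every backdoor path, so it is the unique smallest valid adjustment set.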